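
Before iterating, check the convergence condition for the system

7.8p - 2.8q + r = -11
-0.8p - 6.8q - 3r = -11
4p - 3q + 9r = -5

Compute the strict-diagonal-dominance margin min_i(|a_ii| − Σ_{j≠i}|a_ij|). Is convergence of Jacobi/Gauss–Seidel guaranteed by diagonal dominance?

2

row 1: |7.8| − (2.8+1) = 4
row 2: |-6.8| − (0.8+3) = 3
row 3: |9| − (4+3) = 2
minimum over rows = 2 → strictly diagonally dominant (convergence guaranteed)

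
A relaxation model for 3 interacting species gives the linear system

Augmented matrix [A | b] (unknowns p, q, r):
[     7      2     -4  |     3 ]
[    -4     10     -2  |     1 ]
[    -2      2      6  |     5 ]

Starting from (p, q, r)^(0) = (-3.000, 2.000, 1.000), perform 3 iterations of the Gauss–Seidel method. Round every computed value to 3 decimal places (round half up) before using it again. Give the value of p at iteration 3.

Iteration 1:
  p = (3 - (2)·2.000 - (-4)·1.000) / (7) = 0.429
  q = (1 - (-4)·0.429 - (-2)·1.000) / (10) = 0.472
  r = (5 - (-2)·0.429 - (2)·0.472) / (6) = 0.819
Iteration 2:
  p = (3 - (2)·0.472 - (-4)·0.819) / (7) = 0.762
  q = (1 - (-4)·0.762 - (-2)·0.819) / (10) = 0.569
  r = (5 - (-2)·0.762 - (2)·0.569) / (6) = 0.898
Iteration 3:
  p = (3 - (2)·0.569 - (-4)·0.898) / (7) = 0.779
  q = (1 - (-4)·0.779 - (-2)·0.898) / (10) = 0.591
  r = (5 - (-2)·0.779 - (2)·0.591) / (6) = 0.896

0.779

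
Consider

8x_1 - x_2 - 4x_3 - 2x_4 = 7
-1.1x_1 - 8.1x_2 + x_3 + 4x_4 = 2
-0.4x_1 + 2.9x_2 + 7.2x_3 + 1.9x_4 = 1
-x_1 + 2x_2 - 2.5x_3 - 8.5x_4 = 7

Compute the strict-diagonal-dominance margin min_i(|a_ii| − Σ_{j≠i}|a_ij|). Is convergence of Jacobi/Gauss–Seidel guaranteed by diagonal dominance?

1

row 1: |8| − (1+4+2) = 1
row 2: |-8.1| − (1.1+1+4) = 2
row 3: |7.2| − (0.4+2.9+1.9) = 2
row 4: |-8.5| − (1+2+2.5) = 3
minimum over rows = 1 → strictly diagonally dominant (convergence guaranteed)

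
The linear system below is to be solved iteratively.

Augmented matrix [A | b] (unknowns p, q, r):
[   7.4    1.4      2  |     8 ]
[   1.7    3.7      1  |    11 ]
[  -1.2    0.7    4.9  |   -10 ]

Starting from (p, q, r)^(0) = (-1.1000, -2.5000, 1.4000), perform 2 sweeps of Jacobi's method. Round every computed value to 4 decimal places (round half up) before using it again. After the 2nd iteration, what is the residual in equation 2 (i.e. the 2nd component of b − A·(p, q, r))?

Iteration 1:
  p = (8 - (1.4)·-2.5000 - (2)·1.4000) / (7.4) = 1.1757
  q = (11 - (1.7)·-1.1000 - (1)·1.4000) / (3.7) = 3.1000
  r = (-10 - (-1.2)·-1.1000 - (0.7)·-2.5000) / (4.9) = -1.9531
Iteration 2:
  p = (8 - (1.4)·3.1000 - (2)·-1.9531) / (7.4) = 1.0225
  q = (11 - (1.7)·1.1757 - (1)·-1.9531) / (3.7) = 2.9607
  r = (-10 - (-1.2)·1.1757 - (0.7)·3.1000) / (4.9) = -2.1957
Residual b − A·x = (0.6799, 0.5029, -0.0866)

0.5029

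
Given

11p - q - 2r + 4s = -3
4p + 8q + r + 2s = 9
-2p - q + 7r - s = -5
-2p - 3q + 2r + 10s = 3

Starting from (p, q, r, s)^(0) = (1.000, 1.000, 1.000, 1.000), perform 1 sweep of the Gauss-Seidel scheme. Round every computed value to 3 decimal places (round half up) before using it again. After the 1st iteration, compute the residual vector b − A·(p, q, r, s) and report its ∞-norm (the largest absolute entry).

Iteration 1:
  p = (-3 - (-1)·1.000 - (-2)·1.000 - (4)·1.000) / (11) = -0.364
  q = (9 - (4)·-0.364 - (1)·1.000 - (2)·1.000) / (8) = 0.932
  r = (-5 - (-2)·-0.364 - (-1)·0.932 - (-1)·1.000) / (7) = -0.542
  s = (3 - (-2)·-0.364 - (-3)·0.932 - (2)·-0.542) / (10) = 0.615
Residual b − A·x = (-1.608, 2.312, -0.387, 0.002); ∞-norm = 2.312

2.312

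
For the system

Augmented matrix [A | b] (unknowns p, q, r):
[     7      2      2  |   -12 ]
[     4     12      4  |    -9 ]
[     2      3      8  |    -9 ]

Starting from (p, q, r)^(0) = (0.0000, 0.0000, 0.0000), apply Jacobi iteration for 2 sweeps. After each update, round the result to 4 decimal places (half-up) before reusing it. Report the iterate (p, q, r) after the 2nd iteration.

Iteration 1:
  p = (-12 - (2)·0.0000 - (2)·0.0000) / (7) = -1.7143
  q = (-9 - (4)·0.0000 - (4)·0.0000) / (12) = -0.7500
  r = (-9 - (2)·0.0000 - (3)·0.0000) / (8) = -1.1250
Iteration 2:
  p = (-12 - (2)·-0.7500 - (2)·-1.1250) / (7) = -1.1786
  q = (-9 - (4)·-1.7143 - (4)·-1.1250) / (12) = 0.1964
  r = (-9 - (2)·-1.7143 - (3)·-0.7500) / (8) = -0.4152

(-1.1786, 0.1964, -0.4152)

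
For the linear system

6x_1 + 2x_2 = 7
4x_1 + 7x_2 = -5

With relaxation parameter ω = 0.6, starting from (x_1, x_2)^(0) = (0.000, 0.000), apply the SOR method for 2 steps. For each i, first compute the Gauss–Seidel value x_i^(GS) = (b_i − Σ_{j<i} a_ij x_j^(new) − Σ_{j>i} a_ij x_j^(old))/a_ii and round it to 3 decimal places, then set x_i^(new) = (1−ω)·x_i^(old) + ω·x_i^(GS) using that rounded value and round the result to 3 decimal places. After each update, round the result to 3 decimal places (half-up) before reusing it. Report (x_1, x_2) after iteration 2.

Iteration 1:
  x_1: GS value = (7 - (2)·0.000) / (6) = 1.167;  x_1 ← (1−ω)·0.000 + ω·1.167 = 0.700
  x_2: GS value = (-5 - (4)·0.700) / (7) = -1.114;  x_2 ← (1−ω)·0.000 + ω·-1.114 = -0.668
Iteration 2:
  x_1: GS value = (7 - (2)·-0.668) / (6) = 1.389;  x_1 ← (1−ω)·0.700 + ω·1.389 = 1.113
  x_2: GS value = (-5 - (4)·1.113) / (7) = -1.350;  x_2 ← (1−ω)·-0.668 + ω·-1.350 = -1.077

(1.113, -1.077)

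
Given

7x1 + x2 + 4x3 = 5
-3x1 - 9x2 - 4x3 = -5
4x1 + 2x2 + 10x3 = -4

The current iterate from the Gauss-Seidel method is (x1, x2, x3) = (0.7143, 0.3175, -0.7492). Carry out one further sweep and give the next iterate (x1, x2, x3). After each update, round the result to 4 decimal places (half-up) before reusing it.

(1.0970, 0.5229, -0.9434)

One sweep:
  x1 = (5 - (1)·0.3175 - (4)·-0.7492) / (7) = 1.0970
  x2 = (-5 - (-3)·1.0970 - (-4)·-0.7492) / (-9) = 0.5229
  x3 = (-4 - (4)·1.0970 - (2)·0.5229) / (10) = -0.9434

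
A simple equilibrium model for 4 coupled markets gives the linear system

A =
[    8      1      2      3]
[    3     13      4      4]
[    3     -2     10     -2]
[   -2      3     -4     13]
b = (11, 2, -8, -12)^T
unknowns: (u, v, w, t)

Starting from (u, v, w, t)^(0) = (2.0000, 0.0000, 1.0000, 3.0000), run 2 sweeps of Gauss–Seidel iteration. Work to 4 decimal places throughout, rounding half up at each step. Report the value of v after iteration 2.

Iteration 1:
  u = (11 - (1)·0.0000 - (2)·1.0000 - (3)·3.0000) / (8) = 0.0000
  v = (2 - (3)·0.0000 - (4)·1.0000 - (4)·3.0000) / (13) = -1.0769
  w = (-8 - (3)·0.0000 - (-2)·-1.0769 - (-2)·3.0000) / (10) = -0.4154
  t = (-12 - (-2)·0.0000 - (3)·-1.0769 - (-4)·-0.4154) / (13) = -0.8024
Iteration 2:
  u = (11 - (1)·-1.0769 - (2)·-0.4154 - (3)·-0.8024) / (8) = 1.9144
  v = (2 - (3)·1.9144 - (4)·-0.4154 - (4)·-0.8024) / (13) = 0.0868
  w = (-8 - (3)·1.9144 - (-2)·0.0868 - (-2)·-0.8024) / (10) = -1.5174
  t = (-12 - (-2)·1.9144 - (3)·0.0868 - (-4)·-1.5174) / (13) = -1.1155

0.0868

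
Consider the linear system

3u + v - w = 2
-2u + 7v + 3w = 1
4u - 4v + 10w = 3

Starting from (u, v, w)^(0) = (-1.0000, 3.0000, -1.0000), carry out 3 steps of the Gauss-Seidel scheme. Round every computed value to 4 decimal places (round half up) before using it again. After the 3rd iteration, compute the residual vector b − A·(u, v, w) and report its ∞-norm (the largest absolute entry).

Iteration 1:
  u = (2 - (1)·3.0000 - (-1)·-1.0000) / (3) = -0.6667
  v = (1 - (-2)·-0.6667 - (3)·-1.0000) / (7) = 0.3809
  w = (3 - (4)·-0.6667 - (-4)·0.3809) / (10) = 0.7190
Iteration 2:
  u = (2 - (1)·0.3809 - (-1)·0.7190) / (3) = 0.7794
  v = (1 - (-2)·0.7794 - (3)·0.7190) / (7) = 0.0574
  w = (3 - (4)·0.7794 - (-4)·0.0574) / (10) = 0.0112
Iteration 3:
  u = (2 - (1)·0.0574 - (-1)·0.0112) / (3) = 0.6513
  v = (1 - (-2)·0.6513 - (3)·0.0112) / (7) = 0.3241
  w = (3 - (4)·0.6513 - (-4)·0.3241) / (10) = 0.1691
Residual b − A·x = (-0.1089, -0.4734, 0.0002); ∞-norm = 0.4734

0.4734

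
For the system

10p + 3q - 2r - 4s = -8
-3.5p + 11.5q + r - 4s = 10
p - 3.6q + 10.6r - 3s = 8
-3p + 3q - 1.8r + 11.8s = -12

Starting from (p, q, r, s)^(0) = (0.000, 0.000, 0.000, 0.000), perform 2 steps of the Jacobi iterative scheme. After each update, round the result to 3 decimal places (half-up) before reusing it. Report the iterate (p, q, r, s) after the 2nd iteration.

Iteration 1:
  p = (-8 - (3)·0.000 - (-2)·0.000 - (-4)·0.000) / (10) = -0.800
  q = (10 - (-3.5)·0.000 - (1)·0.000 - (-4)·0.000) / (11.5) = 0.870
  r = (8 - (1)·0.000 - (-3.6)·0.000 - (-3)·0.000) / (10.6) = 0.755
  s = (-12 - (-3)·0.000 - (3)·0.000 - (-1.8)·0.000) / (11.8) = -1.017
Iteration 2:
  p = (-8 - (3)·0.870 - (-2)·0.755 - (-4)·-1.017) / (10) = -1.317
  q = (10 - (-3.5)·-0.800 - (1)·0.755 - (-4)·-1.017) / (11.5) = 0.207
  r = (8 - (1)·-0.800 - (-3.6)·0.870 - (-3)·-1.017) / (10.6) = 0.838
  s = (-12 - (-3)·-0.800 - (3)·0.870 - (-1.8)·0.755) / (11.8) = -1.326

(-1.317, 0.207, 0.838, -1.326)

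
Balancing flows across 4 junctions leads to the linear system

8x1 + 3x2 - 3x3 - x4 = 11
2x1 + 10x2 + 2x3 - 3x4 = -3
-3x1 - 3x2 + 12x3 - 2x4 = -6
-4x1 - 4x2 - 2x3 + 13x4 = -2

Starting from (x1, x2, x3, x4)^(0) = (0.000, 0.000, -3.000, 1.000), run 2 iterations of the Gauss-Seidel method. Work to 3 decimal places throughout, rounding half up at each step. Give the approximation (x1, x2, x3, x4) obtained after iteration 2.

(1.151, -0.477, -0.314, 0.005)

Iteration 1:
  x1 = (11 - (3)·0.000 - (-3)·-3.000 - (-1)·1.000) / (8) = 0.375
  x2 = (-3 - (2)·0.375 - (2)·-3.000 - (-3)·1.000) / (10) = 0.525
  x3 = (-6 - (-3)·0.375 - (-3)·0.525 - (-2)·1.000) / (12) = -0.108
  x4 = (-2 - (-4)·0.375 - (-4)·0.525 - (-2)·-0.108) / (13) = 0.106
Iteration 2:
  x1 = (11 - (3)·0.525 - (-3)·-0.108 - (-1)·0.106) / (8) = 1.151
  x2 = (-3 - (2)·1.151 - (2)·-0.108 - (-3)·0.106) / (10) = -0.477
  x3 = (-6 - (-3)·1.151 - (-3)·-0.477 - (-2)·0.106) / (12) = -0.314
  x4 = (-2 - (-4)·1.151 - (-4)·-0.477 - (-2)·-0.314) / (13) = 0.005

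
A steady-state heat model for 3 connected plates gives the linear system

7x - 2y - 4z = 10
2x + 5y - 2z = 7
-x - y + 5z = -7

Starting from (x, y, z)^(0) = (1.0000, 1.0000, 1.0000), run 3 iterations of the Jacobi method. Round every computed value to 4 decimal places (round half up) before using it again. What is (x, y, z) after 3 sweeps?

Iteration 1:
  x = (10 - (-2)·1.0000 - (-4)·1.0000) / (7) = 2.2857
  y = (7 - (2)·1.0000 - (-2)·1.0000) / (5) = 1.4000
  z = (-7 - (-1)·1.0000 - (-1)·1.0000) / (5) = -1.0000
Iteration 2:
  x = (10 - (-2)·1.4000 - (-4)·-1.0000) / (7) = 1.2571
  y = (7 - (2)·2.2857 - (-2)·-1.0000) / (5) = 0.0857
  z = (-7 - (-1)·2.2857 - (-1)·1.4000) / (5) = -0.6629
Iteration 3:
  x = (10 - (-2)·0.0857 - (-4)·-0.6629) / (7) = 1.0743
  y = (7 - (2)·1.2571 - (-2)·-0.6629) / (5) = 0.6320
  z = (-7 - (-1)·1.2571 - (-1)·0.0857) / (5) = -1.1314

(1.0743, 0.6320, -1.1314)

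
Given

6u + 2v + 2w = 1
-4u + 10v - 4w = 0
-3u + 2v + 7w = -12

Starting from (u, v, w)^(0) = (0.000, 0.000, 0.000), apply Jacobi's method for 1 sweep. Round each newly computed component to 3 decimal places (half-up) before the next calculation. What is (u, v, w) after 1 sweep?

Iteration 1:
  u = (1 - (2)·0.000 - (2)·0.000) / (6) = 0.167
  v = (0 - (-4)·0.000 - (-4)·0.000) / (10) = 0.000
  w = (-12 - (-3)·0.000 - (2)·0.000) / (7) = -1.714

(0.167, 0.000, -1.714)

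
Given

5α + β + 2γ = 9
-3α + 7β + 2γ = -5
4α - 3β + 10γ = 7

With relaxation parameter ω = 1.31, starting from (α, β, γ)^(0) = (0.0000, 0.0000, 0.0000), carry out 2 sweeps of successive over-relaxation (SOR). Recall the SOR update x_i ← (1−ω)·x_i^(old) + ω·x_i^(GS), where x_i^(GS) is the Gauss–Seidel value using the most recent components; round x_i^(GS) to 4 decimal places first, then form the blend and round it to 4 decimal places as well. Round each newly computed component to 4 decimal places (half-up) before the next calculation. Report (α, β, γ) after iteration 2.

(1.6123, -0.0888, 0.0887)

Iteration 1:
  α: GS value = (9 - (1)·0.0000 - (2)·0.0000) / (5) = 1.8000;  α ← (1−ω)·0.0000 + ω·1.8000 = 2.3580
  β: GS value = (-5 - (-3)·2.3580 - (2)·0.0000) / (7) = 0.2963;  β ← (1−ω)·0.0000 + ω·0.2963 = 0.3882
  γ: GS value = (7 - (4)·2.3580 - (-3)·0.3882) / (10) = -0.1267;  γ ← (1−ω)·0.0000 + ω·-0.1267 = -0.1660
Iteration 2:
  α: GS value = (9 - (1)·0.3882 - (2)·-0.1660) / (5) = 1.7888;  α ← (1−ω)·2.3580 + ω·1.7888 = 1.6123
  β: GS value = (-5 - (-3)·1.6123 - (2)·-0.1660) / (7) = 0.0241;  β ← (1−ω)·0.3882 + ω·0.0241 = -0.0888
  γ: GS value = (7 - (4)·1.6123 - (-3)·-0.0888) / (10) = 0.0284;  γ ← (1−ω)·-0.1660 + ω·0.0284 = 0.0887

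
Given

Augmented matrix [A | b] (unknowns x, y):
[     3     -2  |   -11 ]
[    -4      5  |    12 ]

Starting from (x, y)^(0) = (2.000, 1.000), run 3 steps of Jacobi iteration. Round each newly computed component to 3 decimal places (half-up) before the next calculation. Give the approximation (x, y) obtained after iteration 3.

(-3.667, 1.600)

Iteration 1:
  x = (-11 - (-2)·1.000) / (3) = -3.000
  y = (12 - (-4)·2.000) / (5) = 4.000
Iteration 2:
  x = (-11 - (-2)·4.000) / (3) = -1.000
  y = (12 - (-4)·-3.000) / (5) = 0.000
Iteration 3:
  x = (-11 - (-2)·0.000) / (3) = -3.667
  y = (12 - (-4)·-1.000) / (5) = 1.600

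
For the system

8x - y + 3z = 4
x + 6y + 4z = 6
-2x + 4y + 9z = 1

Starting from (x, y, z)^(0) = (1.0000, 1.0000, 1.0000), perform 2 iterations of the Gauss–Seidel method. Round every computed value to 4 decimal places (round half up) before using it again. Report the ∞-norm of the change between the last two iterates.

0.5965

Iteration 1:
  x = (4 - (-1)·1.0000 - (3)·1.0000) / (8) = 0.2500
  y = (6 - (1)·0.2500 - (4)·1.0000) / (6) = 0.2917
  z = (1 - (-2)·0.2500 - (4)·0.2917) / (9) = 0.0370
Iteration 2:
  x = (4 - (-1)·0.2917 - (3)·0.0370) / (8) = 0.5226
  y = (6 - (1)·0.5226 - (4)·0.0370) / (6) = 0.8882
  z = (1 - (-2)·0.5226 - (4)·0.8882) / (9) = -0.1675
Change: (0.2726, 0.5965, -0.2045) → max |·| = 0.5965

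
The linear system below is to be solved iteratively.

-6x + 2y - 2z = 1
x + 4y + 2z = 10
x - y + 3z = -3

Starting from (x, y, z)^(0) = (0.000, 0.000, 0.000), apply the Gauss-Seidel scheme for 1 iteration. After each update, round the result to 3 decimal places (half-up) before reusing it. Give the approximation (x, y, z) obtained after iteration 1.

(-0.167, 2.542, -0.097)

Iteration 1:
  x = (1 - (2)·0.000 - (-2)·0.000) / (-6) = -0.167
  y = (10 - (1)·-0.167 - (2)·0.000) / (4) = 2.542
  z = (-3 - (1)·-0.167 - (-1)·2.542) / (3) = -0.097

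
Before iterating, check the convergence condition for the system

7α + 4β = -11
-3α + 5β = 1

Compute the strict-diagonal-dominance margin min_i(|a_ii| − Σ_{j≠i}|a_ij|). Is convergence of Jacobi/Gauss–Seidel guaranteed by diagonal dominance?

row 1: |7| − (4) = 3
row 2: |5| − (3) = 2
minimum over rows = 2 → strictly diagonally dominant (convergence guaranteed)

2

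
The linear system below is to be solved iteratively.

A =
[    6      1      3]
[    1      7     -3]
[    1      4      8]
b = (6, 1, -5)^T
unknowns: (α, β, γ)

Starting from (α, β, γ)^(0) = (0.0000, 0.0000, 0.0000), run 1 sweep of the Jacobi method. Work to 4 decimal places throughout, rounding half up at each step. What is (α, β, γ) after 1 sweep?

Iteration 1:
  α = (6 - (1)·0.0000 - (3)·0.0000) / (6) = 1.0000
  β = (1 - (1)·0.0000 - (-3)·0.0000) / (7) = 0.1429
  γ = (-5 - (1)·0.0000 - (4)·0.0000) / (8) = -0.6250

(1.0000, 0.1429, -0.6250)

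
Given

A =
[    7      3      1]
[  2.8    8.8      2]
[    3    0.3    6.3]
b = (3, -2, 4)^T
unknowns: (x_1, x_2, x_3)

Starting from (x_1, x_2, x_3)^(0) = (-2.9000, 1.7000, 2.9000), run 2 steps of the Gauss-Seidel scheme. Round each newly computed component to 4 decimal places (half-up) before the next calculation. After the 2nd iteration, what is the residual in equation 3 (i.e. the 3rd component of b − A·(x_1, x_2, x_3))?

-0.0001

Iteration 1:
  x_1 = (3 - (3)·1.7000 - (1)·2.9000) / (7) = -0.7143
  x_2 = (-2 - (2.8)·-0.7143 - (2)·2.9000) / (8.8) = -0.6591
  x_3 = (4 - (3)·-0.7143 - (0.3)·-0.6591) / (6.3) = 1.0064
Iteration 2:
  x_1 = (3 - (3)·-0.6591 - (1)·1.0064) / (7) = 0.5673
  x_2 = (-2 - (2.8)·0.5673 - (2)·1.0064) / (8.8) = -0.6365
  x_3 = (4 - (3)·0.5673 - (0.3)·-0.6365) / (6.3) = 0.3951
Residual b − A·x = (0.5433, 1.2226, -0.0001)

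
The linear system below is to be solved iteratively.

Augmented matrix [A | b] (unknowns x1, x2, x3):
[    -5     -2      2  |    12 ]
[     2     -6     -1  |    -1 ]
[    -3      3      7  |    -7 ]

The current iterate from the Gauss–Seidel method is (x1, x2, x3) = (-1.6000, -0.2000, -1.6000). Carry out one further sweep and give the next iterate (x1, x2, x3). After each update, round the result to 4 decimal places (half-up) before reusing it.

One sweep:
  x1 = (12 - (-2)·-0.2000 - (2)·-1.6000) / (-5) = -2.9600
  x2 = (-1 - (2)·-2.9600 - (-1)·-1.6000) / (-6) = -0.5533
  x3 = (-7 - (-3)·-2.9600 - (3)·-0.5533) / (7) = -2.0314

(-2.9600, -0.5533, -2.0314)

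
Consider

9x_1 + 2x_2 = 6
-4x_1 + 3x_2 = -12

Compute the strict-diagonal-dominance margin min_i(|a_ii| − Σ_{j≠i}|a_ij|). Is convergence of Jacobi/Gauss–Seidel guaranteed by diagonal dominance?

-1

row 1: |9| − (2) = 7
row 2: |3| − (4) = -1
minimum over rows = -1 → not strictly diagonally dominant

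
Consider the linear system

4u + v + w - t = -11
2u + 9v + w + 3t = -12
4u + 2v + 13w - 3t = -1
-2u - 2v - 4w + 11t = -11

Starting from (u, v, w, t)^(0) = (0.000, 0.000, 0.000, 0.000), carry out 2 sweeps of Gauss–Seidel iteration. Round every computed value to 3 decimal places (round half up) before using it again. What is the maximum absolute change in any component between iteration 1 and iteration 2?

Iteration 1:
  u = (-11 - (1)·0.000 - (1)·0.000 - (-1)·0.000) / (4) = -2.750
  v = (-12 - (2)·-2.750 - (1)·0.000 - (3)·0.000) / (9) = -0.722
  w = (-1 - (4)·-2.750 - (2)·-0.722 - (-3)·0.000) / (13) = 0.880
  t = (-11 - (-2)·-2.750 - (-2)·-0.722 - (-4)·0.880) / (11) = -1.311
Iteration 2:
  u = (-11 - (1)·-0.722 - (1)·0.880 - (-1)·-1.311) / (4) = -3.117
  v = (-12 - (2)·-3.117 - (1)·0.880 - (3)·-1.311) / (9) = -0.301
  w = (-1 - (4)·-3.117 - (2)·-0.301 - (-3)·-1.311) / (13) = 0.626
  t = (-11 - (-2)·-3.117 - (-2)·-0.301 - (-4)·0.626) / (11) = -1.394
Change: (-0.367, 0.421, -0.254, -0.083) → max |·| = 0.421

0.421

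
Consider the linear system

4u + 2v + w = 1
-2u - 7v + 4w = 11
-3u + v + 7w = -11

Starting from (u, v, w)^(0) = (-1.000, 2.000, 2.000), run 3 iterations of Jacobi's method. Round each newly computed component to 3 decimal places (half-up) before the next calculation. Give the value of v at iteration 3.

Iteration 1:
  u = (1 - (2)·2.000 - (1)·2.000) / (4) = -1.250
  v = (11 - (-2)·-1.000 - (4)·2.000) / (-7) = -0.143
  w = (-11 - (-3)·-1.000 - (1)·2.000) / (7) = -2.286
Iteration 2:
  u = (1 - (2)·-0.143 - (1)·-2.286) / (4) = 0.893
  v = (11 - (-2)·-1.250 - (4)·-2.286) / (-7) = -2.521
  w = (-11 - (-3)·-1.250 - (1)·-0.143) / (7) = -2.087
Iteration 3:
  u = (1 - (2)·-2.521 - (1)·-2.087) / (4) = 2.032
  v = (11 - (-2)·0.893 - (4)·-2.087) / (-7) = -3.019
  w = (-11 - (-3)·0.893 - (1)·-2.521) / (7) = -0.829

-3.019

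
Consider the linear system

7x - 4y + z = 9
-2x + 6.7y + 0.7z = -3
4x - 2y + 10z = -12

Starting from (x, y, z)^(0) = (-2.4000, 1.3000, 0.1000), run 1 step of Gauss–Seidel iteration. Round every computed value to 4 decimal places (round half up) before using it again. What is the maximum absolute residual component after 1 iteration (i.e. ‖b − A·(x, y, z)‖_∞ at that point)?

Iteration 1:
  x = (9 - (-4)·1.3000 - (1)·0.1000) / (7) = 2.0143
  y = (-3 - (-2)·2.0143 - (0.7)·0.1000) / (6.7) = 0.1431
  z = (-12 - (4)·2.0143 - (-2)·0.1431) / (10) = -1.9771
Residual b − A·x = (-2.5506, 1.4538, 0.0000); ∞-norm = 2.5506

2.5506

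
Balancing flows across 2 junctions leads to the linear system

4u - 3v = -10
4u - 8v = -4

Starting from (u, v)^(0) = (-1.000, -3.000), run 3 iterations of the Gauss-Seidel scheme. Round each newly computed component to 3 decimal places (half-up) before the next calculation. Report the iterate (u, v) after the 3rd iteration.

(-3.590, -1.295)

Iteration 1:
  u = (-10 - (-3)·-3.000) / (4) = -4.750
  v = (-4 - (4)·-4.750) / (-8) = -1.875
Iteration 2:
  u = (-10 - (-3)·-1.875) / (4) = -3.906
  v = (-4 - (4)·-3.906) / (-8) = -1.453
Iteration 3:
  u = (-10 - (-3)·-1.453) / (4) = -3.590
  v = (-4 - (4)·-3.590) / (-8) = -1.295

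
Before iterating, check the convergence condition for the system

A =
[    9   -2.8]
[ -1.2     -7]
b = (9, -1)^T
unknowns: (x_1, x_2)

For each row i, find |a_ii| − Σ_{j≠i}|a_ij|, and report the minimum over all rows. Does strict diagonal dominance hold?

5.8

row 1: |9| − (2.8) = 6.2
row 2: |-7| − (1.2) = 5.8
minimum over rows = 5.8 → strictly diagonally dominant (convergence guaranteed)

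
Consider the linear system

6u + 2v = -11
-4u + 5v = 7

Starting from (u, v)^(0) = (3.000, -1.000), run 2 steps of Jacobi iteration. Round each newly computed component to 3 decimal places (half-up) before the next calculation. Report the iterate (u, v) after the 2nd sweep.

Iteration 1:
  u = (-11 - (2)·-1.000) / (6) = -1.500
  v = (7 - (-4)·3.000) / (5) = 3.800
Iteration 2:
  u = (-11 - (2)·3.800) / (6) = -3.100
  v = (7 - (-4)·-1.500) / (5) = 0.200

(-3.100, 0.200)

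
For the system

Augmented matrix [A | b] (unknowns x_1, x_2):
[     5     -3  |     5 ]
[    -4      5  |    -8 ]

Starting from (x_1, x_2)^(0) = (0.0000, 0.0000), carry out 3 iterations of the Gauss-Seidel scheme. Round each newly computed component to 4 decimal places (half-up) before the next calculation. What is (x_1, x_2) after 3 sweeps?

Iteration 1:
  x_1 = (5 - (-3)·0.0000) / (5) = 1.0000
  x_2 = (-8 - (-4)·1.0000) / (5) = -0.8000
Iteration 2:
  x_1 = (5 - (-3)·-0.8000) / (5) = 0.5200
  x_2 = (-8 - (-4)·0.5200) / (5) = -1.1840
Iteration 3:
  x_1 = (5 - (-3)·-1.1840) / (5) = 0.2896
  x_2 = (-8 - (-4)·0.2896) / (5) = -1.3683

(0.2896, -1.3683)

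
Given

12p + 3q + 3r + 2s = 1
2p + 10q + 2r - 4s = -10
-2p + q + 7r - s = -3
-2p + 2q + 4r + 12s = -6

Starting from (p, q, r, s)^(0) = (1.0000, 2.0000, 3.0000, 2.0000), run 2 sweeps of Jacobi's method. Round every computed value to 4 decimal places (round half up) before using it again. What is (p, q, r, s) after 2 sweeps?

Iteration 1:
  p = (1 - (3)·2.0000 - (3)·3.0000 - (2)·2.0000) / (12) = -1.5000
  q = (-10 - (2)·1.0000 - (2)·3.0000 - (-4)·2.0000) / (10) = -1.0000
  r = (-3 - (-2)·1.0000 - (1)·2.0000 - (-1)·2.0000) / (7) = -0.1429
  s = (-6 - (-2)·1.0000 - (2)·2.0000 - (4)·3.0000) / (12) = -1.6667
Iteration 2:
  p = (1 - (3)·-1.0000 - (3)·-0.1429 - (2)·-1.6667) / (12) = 0.6468
  q = (-10 - (2)·-1.5000 - (2)·-0.1429 - (-4)·-1.6667) / (10) = -1.3381
  r = (-3 - (-2)·-1.5000 - (1)·-1.0000 - (-1)·-1.6667) / (7) = -0.9524
  s = (-6 - (-2)·-1.5000 - (2)·-1.0000 - (4)·-0.1429) / (12) = -0.5357

(0.6468, -1.3381, -0.9524, -0.5357)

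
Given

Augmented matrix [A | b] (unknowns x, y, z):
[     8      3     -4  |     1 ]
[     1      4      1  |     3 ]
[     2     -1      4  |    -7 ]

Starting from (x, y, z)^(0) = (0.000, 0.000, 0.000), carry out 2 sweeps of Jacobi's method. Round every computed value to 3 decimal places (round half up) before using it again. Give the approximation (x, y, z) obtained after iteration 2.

Iteration 1:
  x = (1 - (3)·0.000 - (-4)·0.000) / (8) = 0.125
  y = (3 - (1)·0.000 - (1)·0.000) / (4) = 0.750
  z = (-7 - (2)·0.000 - (-1)·0.000) / (4) = -1.750
Iteration 2:
  x = (1 - (3)·0.750 - (-4)·-1.750) / (8) = -1.031
  y = (3 - (1)·0.125 - (1)·-1.750) / (4) = 1.156
  z = (-7 - (2)·0.125 - (-1)·0.750) / (4) = -1.625

(-1.031, 1.156, -1.625)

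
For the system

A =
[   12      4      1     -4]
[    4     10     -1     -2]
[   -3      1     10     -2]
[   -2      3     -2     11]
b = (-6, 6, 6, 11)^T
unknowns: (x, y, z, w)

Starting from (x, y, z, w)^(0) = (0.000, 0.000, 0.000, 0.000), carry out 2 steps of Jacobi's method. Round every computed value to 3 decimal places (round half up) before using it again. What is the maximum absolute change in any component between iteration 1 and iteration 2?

Iteration 1:
  x = (-6 - (4)·0.000 - (1)·0.000 - (-4)·0.000) / (12) = -0.500
  y = (6 - (4)·0.000 - (-1)·0.000 - (-2)·0.000) / (10) = 0.600
  z = (6 - (-3)·0.000 - (1)·0.000 - (-2)·0.000) / (10) = 0.600
  w = (11 - (-2)·0.000 - (3)·0.000 - (-2)·0.000) / (11) = 1.000
Iteration 2:
  x = (-6 - (4)·0.600 - (1)·0.600 - (-4)·1.000) / (12) = -0.417
  y = (6 - (4)·-0.500 - (-1)·0.600 - (-2)·1.000) / (10) = 1.060
  z = (6 - (-3)·-0.500 - (1)·0.600 - (-2)·1.000) / (10) = 0.590
  w = (11 - (-2)·-0.500 - (3)·0.600 - (-2)·0.600) / (11) = 0.855
Change: (0.083, 0.460, -0.010, -0.145) → max |·| = 0.460

0.460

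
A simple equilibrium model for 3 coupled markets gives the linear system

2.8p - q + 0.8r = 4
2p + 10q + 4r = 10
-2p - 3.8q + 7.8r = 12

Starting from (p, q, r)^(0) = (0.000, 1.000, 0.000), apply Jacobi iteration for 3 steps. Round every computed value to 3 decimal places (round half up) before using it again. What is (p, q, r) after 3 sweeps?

(0.659, -0.235, 1.766)

Iteration 1:
  p = (4 - (-1)·1.000 - (0.8)·0.000) / (2.8) = 1.786
  q = (10 - (2)·0.000 - (4)·0.000) / (10) = 1.000
  r = (12 - (-2)·0.000 - (-3.8)·1.000) / (7.8) = 2.026
Iteration 2:
  p = (4 - (-1)·1.000 - (0.8)·2.026) / (2.8) = 1.207
  q = (10 - (2)·1.786 - (4)·2.026) / (10) = -0.168
  r = (12 - (-2)·1.786 - (-3.8)·1.000) / (7.8) = 2.484
Iteration 3:
  p = (4 - (-1)·-0.168 - (0.8)·2.484) / (2.8) = 0.659
  q = (10 - (2)·1.207 - (4)·2.484) / (10) = -0.235
  r = (12 - (-2)·1.207 - (-3.8)·-0.168) / (7.8) = 1.766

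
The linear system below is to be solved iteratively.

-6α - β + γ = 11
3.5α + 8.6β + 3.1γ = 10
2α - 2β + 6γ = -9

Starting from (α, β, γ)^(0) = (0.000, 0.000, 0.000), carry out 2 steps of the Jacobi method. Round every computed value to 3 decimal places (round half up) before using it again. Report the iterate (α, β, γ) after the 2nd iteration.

Iteration 1:
  α = (11 - (-1)·0.000 - (1)·0.000) / (-6) = -1.833
  β = (10 - (3.5)·0.000 - (3.1)·0.000) / (8.6) = 1.163
  γ = (-9 - (2)·0.000 - (-2)·0.000) / (6) = -1.500
Iteration 2:
  α = (11 - (-1)·1.163 - (1)·-1.500) / (-6) = -2.277
  β = (10 - (3.5)·-1.833 - (3.1)·-1.500) / (8.6) = 2.449
  γ = (-9 - (2)·-1.833 - (-2)·1.163) / (6) = -0.501

(-2.277, 2.449, -0.501)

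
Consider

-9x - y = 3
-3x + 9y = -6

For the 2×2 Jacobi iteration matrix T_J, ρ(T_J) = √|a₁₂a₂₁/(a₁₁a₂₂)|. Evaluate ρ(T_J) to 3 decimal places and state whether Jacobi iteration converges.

a₁₂a₂₁/(a₁₁a₂₂) = (-1)·(-3) / ((-9)·(9)) = -0.037037
ρ = √|-0.037037| = √0.037037 = 0.192
ρ < 1, so Jacobi converges

0.192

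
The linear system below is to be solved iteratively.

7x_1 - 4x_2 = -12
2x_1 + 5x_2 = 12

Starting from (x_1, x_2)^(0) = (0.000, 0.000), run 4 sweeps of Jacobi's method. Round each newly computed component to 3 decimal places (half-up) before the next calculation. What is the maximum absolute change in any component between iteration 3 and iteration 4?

Iteration 1:
  x_1 = (-12 - (-4)·0.000) / (7) = -1.714
  x_2 = (12 - (2)·0.000) / (5) = 2.400
Iteration 2:
  x_1 = (-12 - (-4)·2.400) / (7) = -0.343
  x_2 = (12 - (2)·-1.714) / (5) = 3.086
Iteration 3:
  x_1 = (-12 - (-4)·3.086) / (7) = 0.049
  x_2 = (12 - (2)·-0.343) / (5) = 2.537
Iteration 4:
  x_1 = (-12 - (-4)·2.537) / (7) = -0.265
  x_2 = (12 - (2)·0.049) / (5) = 2.380
Change: (-0.314, -0.157) → max |·| = 0.314

0.314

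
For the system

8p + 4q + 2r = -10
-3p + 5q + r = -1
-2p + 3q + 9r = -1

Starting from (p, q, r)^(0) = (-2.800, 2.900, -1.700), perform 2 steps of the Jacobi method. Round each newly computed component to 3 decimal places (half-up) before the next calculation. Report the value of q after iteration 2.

-1.225

Iteration 1:
  p = (-10 - (4)·2.900 - (2)·-1.700) / (8) = -2.275
  q = (-1 - (-3)·-2.800 - (1)·-1.700) / (5) = -1.540
  r = (-1 - (-2)·-2.800 - (3)·2.900) / (9) = -1.700
Iteration 2:
  p = (-10 - (4)·-1.540 - (2)·-1.700) / (8) = -0.055
  q = (-1 - (-3)·-2.275 - (1)·-1.700) / (5) = -1.225
  r = (-1 - (-2)·-2.275 - (3)·-1.540) / (9) = -0.103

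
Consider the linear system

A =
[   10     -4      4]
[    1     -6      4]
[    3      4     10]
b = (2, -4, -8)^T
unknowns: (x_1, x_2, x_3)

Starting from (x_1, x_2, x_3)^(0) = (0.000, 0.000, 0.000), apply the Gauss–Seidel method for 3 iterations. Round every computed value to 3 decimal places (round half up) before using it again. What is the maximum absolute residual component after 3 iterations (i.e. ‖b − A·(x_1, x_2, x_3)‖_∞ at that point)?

Iteration 1:
  x_1 = (2 - (-4)·0.000 - (4)·0.000) / (10) = 0.200
  x_2 = (-4 - (1)·0.200 - (4)·0.000) / (-6) = 0.700
  x_3 = (-8 - (3)·0.200 - (4)·0.700) / (10) = -1.140
Iteration 2:
  x_1 = (2 - (-4)·0.700 - (4)·-1.140) / (10) = 0.936
  x_2 = (-4 - (1)·0.936 - (4)·-1.140) / (-6) = 0.063
  x_3 = (-8 - (3)·0.936 - (4)·0.063) / (10) = -1.106
Iteration 3:
  x_1 = (2 - (-4)·0.063 - (4)·-1.106) / (10) = 0.668
  x_2 = (-4 - (1)·0.668 - (4)·-1.106) / (-6) = 0.041
  x_3 = (-8 - (3)·0.668 - (4)·0.041) / (10) = -1.017
Residual b − A·x = (-0.448, -0.354, 0.002); ∞-norm = 0.448

0.448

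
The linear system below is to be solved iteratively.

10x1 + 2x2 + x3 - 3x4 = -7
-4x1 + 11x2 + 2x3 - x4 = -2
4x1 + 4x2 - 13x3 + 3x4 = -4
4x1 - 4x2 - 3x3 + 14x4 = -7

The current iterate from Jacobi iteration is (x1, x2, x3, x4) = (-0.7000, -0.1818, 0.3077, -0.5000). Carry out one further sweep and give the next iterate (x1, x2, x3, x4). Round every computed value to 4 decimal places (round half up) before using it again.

One sweep:
  x1 = (-7 - (2)·-0.1818 - (1)·0.3077 - (-3)·-0.5000) / (10) = -0.8444
  x2 = (-2 - (-4)·-0.7000 - (2)·0.3077 - (-1)·-0.5000) / (11) = -0.5378
  x3 = (-4 - (4)·-0.7000 - (4)·-0.1818 - (3)·-0.5000) / (-13) = -0.0790
  x4 = (-7 - (4)·-0.7000 - (-4)·-0.1818 - (-3)·0.3077) / (14) = -0.2860

(-0.8444, -0.5378, -0.0790, -0.2860)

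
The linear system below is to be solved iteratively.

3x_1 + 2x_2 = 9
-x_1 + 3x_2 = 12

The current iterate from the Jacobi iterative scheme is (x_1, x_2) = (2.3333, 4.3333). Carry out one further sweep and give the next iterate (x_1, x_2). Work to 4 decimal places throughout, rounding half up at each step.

(0.1111, 4.7778)

One sweep:
  x_1 = (9 - (2)·4.3333) / (3) = 0.1111
  x_2 = (12 - (-1)·2.3333) / (3) = 4.7778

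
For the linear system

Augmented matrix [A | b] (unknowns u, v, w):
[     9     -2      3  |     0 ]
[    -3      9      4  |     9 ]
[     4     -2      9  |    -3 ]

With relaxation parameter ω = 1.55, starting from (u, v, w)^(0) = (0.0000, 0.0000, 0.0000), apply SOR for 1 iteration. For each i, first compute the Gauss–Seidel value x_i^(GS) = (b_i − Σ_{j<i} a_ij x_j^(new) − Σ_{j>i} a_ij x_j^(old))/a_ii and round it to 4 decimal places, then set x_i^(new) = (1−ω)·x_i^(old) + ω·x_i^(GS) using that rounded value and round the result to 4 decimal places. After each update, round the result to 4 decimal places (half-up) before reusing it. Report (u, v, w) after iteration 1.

(0.0000, 1.5500, 0.0172)

Iteration 1:
  u: GS value = (0 - (-2)·0.0000 - (3)·0.0000) / (9) = 0.0000;  u ← (1−ω)·0.0000 + ω·0.0000 = 0.0000
  v: GS value = (9 - (-3)·0.0000 - (4)·0.0000) / (9) = 1.0000;  v ← (1−ω)·0.0000 + ω·1.0000 = 1.5500
  w: GS value = (-3 - (4)·0.0000 - (-2)·1.5500) / (9) = 0.0111;  w ← (1−ω)·0.0000 + ω·0.0111 = 0.0172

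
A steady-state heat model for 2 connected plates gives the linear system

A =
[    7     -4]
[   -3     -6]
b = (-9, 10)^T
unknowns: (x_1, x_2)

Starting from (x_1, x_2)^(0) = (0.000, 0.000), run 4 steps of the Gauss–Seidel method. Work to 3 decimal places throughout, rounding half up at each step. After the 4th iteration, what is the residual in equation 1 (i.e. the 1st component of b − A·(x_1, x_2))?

0.093

Iteration 1:
  x_1 = (-9 - (-4)·0.000) / (7) = -1.286
  x_2 = (10 - (-3)·-1.286) / (-6) = -1.024
Iteration 2:
  x_1 = (-9 - (-4)·-1.024) / (7) = -1.871
  x_2 = (10 - (-3)·-1.871) / (-6) = -0.731
Iteration 3:
  x_1 = (-9 - (-4)·-0.731) / (7) = -1.703
  x_2 = (10 - (-3)·-1.703) / (-6) = -0.815
Iteration 4:
  x_1 = (-9 - (-4)·-0.815) / (7) = -1.751
  x_2 = (10 - (-3)·-1.751) / (-6) = -0.791
Residual b − A·x = (0.093, 0.001)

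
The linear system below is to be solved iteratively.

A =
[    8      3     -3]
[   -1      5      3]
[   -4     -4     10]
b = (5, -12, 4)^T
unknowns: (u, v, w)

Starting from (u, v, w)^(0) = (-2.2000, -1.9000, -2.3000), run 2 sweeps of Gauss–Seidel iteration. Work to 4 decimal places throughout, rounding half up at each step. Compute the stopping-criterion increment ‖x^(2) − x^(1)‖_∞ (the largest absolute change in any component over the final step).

1.3961

Iteration 1:
  u = (5 - (3)·-1.9000 - (-3)·-2.3000) / (8) = 0.4750
  v = (-12 - (-1)·0.4750 - (3)·-2.3000) / (5) = -0.9250
  w = (4 - (-4)·0.4750 - (-4)·-0.9250) / (10) = 0.2200
Iteration 2:
  u = (5 - (3)·-0.9250 - (-3)·0.2200) / (8) = 1.0544
  v = (-12 - (-1)·1.0544 - (3)·0.2200) / (5) = -2.3211
  w = (4 - (-4)·1.0544 - (-4)·-2.3211) / (10) = -0.1067
Change: (0.5794, -1.3961, -0.3267) → max |·| = 1.3961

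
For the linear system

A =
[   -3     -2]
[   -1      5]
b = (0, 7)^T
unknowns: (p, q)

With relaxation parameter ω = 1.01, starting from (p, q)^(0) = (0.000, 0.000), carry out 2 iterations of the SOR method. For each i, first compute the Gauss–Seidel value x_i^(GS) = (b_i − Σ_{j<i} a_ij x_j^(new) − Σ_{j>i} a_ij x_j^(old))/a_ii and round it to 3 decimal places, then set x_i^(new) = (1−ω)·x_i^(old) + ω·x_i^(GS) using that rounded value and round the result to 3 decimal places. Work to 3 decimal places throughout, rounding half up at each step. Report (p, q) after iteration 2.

Iteration 1:
  p: GS value = (0 - (-2)·0.000) / (-3) = 0.000;  p ← (1−ω)·0.000 + ω·0.000 = 0.000
  q: GS value = (7 - (-1)·0.000) / (5) = 1.400;  q ← (1−ω)·0.000 + ω·1.400 = 1.414
Iteration 2:
  p: GS value = (0 - (-2)·1.414) / (-3) = -0.943;  p ← (1−ω)·0.000 + ω·-0.943 = -0.952
  q: GS value = (7 - (-1)·-0.952) / (5) = 1.210;  q ← (1−ω)·1.414 + ω·1.210 = 1.208

(-0.952, 1.208)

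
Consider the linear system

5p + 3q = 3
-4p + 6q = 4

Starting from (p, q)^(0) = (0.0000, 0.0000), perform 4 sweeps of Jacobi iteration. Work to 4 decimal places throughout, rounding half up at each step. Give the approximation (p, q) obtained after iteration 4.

(0.1200, 0.6400)

Iteration 1:
  p = (3 - (3)·0.0000) / (5) = 0.6000
  q = (4 - (-4)·0.0000) / (6) = 0.6667
Iteration 2:
  p = (3 - (3)·0.6667) / (5) = 0.2000
  q = (4 - (-4)·0.6000) / (6) = 1.0667
Iteration 3:
  p = (3 - (3)·1.0667) / (5) = -0.0400
  q = (4 - (-4)·0.2000) / (6) = 0.8000
Iteration 4:
  p = (3 - (3)·0.8000) / (5) = 0.1200
  q = (4 - (-4)·-0.0400) / (6) = 0.6400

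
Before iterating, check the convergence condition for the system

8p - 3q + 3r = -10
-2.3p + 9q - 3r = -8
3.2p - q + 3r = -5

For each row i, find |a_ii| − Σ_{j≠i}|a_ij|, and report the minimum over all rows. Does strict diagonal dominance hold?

-1.2

row 1: |8| − (3+3) = 2
row 2: |9| − (2.3+3) = 3.7
row 3: |3| − (3.2+1) = -1.2
minimum over rows = -1.2 → not strictly diagonally dominant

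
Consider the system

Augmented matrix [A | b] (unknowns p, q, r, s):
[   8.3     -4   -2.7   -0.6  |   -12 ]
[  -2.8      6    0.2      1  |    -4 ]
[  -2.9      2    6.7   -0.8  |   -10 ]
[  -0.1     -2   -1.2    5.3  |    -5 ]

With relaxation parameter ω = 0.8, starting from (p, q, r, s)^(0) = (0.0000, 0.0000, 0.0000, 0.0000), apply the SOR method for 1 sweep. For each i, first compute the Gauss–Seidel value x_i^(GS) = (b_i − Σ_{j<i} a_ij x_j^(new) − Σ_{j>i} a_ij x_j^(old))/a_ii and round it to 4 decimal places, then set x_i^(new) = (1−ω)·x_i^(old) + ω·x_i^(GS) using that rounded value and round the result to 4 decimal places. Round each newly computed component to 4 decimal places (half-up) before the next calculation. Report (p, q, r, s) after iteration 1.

(-1.1566, -0.9651, -1.3641, -1.3106)

Iteration 1:
  p: GS value = (-12 - (-4)·0.0000 - (-2.7)·0.0000 - (-0.6)·0.0000) / (8.3) = -1.4458;  p ← (1−ω)·0.0000 + ω·-1.4458 = -1.1566
  q: GS value = (-4 - (-2.8)·-1.1566 - (0.2)·0.0000 - (1)·0.0000) / (6) = -1.2064;  q ← (1−ω)·0.0000 + ω·-1.2064 = -0.9651
  r: GS value = (-10 - (-2.9)·-1.1566 - (2)·-0.9651 - (-0.8)·0.0000) / (6.7) = -1.7051;  r ← (1−ω)·0.0000 + ω·-1.7051 = -1.3641
  s: GS value = (-5 - (-0.1)·-1.1566 - (-2)·-0.9651 - (-1.2)·-1.3641) / (5.3) = -1.6383;  s ← (1−ω)·0.0000 + ω·-1.6383 = -1.3106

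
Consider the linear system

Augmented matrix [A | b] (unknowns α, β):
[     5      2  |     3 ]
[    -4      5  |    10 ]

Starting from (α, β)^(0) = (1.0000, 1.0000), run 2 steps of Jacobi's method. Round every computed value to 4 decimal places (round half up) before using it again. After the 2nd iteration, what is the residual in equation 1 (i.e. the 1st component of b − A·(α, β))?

Iteration 1:
  α = (3 - (2)·1.0000) / (5) = 0.2000
  β = (10 - (-4)·1.0000) / (5) = 2.8000
Iteration 2:
  α = (3 - (2)·2.8000) / (5) = -0.5200
  β = (10 - (-4)·0.2000) / (5) = 2.1600
Residual b − A·x = (1.2800, -2.8800)

1.2800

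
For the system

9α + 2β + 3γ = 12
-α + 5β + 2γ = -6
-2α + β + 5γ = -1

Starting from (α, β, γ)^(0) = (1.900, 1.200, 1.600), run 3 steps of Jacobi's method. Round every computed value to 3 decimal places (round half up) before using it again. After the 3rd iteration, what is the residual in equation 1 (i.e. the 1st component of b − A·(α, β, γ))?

-1.498

Iteration 1:
  α = (12 - (2)·1.200 - (3)·1.600) / (9) = 0.533
  β = (-6 - (-1)·1.900 - (2)·1.600) / (5) = -1.460
  γ = (-1 - (-2)·1.900 - (1)·1.200) / (5) = 0.320
Iteration 2:
  α = (12 - (2)·-1.460 - (3)·0.320) / (9) = 1.551
  β = (-6 - (-1)·0.533 - (2)·0.320) / (5) = -1.221
  γ = (-1 - (-2)·0.533 - (1)·-1.460) / (5) = 0.305
Iteration 3:
  α = (12 - (2)·-1.221 - (3)·0.305) / (9) = 1.503
  β = (-6 - (-1)·1.551 - (2)·0.305) / (5) = -1.012
  γ = (-1 - (-2)·1.551 - (1)·-1.221) / (5) = 0.665
Residual b − A·x = (-1.498, -0.767, -0.307)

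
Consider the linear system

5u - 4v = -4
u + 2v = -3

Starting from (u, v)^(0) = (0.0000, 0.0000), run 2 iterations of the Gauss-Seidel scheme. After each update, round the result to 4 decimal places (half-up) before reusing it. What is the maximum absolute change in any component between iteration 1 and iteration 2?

0.8800

Iteration 1:
  u = (-4 - (-4)·0.0000) / (5) = -0.8000
  v = (-3 - (1)·-0.8000) / (2) = -1.1000
Iteration 2:
  u = (-4 - (-4)·-1.1000) / (5) = -1.6800
  v = (-3 - (1)·-1.6800) / (2) = -0.6600
Change: (-0.8800, 0.4400) → max |·| = 0.8800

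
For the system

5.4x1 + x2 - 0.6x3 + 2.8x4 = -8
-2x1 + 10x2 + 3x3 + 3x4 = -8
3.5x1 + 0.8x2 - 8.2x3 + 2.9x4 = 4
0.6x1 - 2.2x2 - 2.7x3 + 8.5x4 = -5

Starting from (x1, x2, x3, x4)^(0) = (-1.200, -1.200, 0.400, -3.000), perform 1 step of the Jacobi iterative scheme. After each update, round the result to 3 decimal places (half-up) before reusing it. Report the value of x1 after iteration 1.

Iteration 1:
  x1 = (-8 - (1)·-1.200 - (-0.6)·0.400 - (2.8)·-3.000) / (5.4) = 0.341
  x2 = (-8 - (-2)·-1.200 - (3)·0.400 - (3)·-3.000) / (10) = -0.260
  x3 = (4 - (3.5)·-1.200 - (0.8)·-1.200 - (2.9)·-3.000) / (-8.2) = -2.178
  x4 = (-5 - (0.6)·-1.200 - (-2.2)·-1.200 - (-2.7)·0.400) / (8.5) = -0.687

0.341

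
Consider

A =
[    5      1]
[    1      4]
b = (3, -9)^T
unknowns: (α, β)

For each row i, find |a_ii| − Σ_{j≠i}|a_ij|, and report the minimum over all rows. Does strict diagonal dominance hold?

row 1: |5| − (1) = 4
row 2: |4| − (1) = 3
minimum over rows = 3 → strictly diagonally dominant (convergence guaranteed)

3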